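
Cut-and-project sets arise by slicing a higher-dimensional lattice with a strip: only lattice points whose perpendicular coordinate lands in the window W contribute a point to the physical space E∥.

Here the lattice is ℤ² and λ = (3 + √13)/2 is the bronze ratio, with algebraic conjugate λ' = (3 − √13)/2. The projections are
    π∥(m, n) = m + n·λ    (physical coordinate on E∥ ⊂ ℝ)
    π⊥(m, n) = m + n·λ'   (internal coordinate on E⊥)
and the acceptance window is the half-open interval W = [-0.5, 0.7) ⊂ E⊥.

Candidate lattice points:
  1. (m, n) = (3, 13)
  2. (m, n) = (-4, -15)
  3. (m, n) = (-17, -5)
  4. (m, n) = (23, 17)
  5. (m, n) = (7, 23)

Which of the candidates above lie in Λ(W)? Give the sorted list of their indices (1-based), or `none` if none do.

2, 5

λ' = (3−√13)/2 ≈ -0.30278.
#1 (3,13): internal coord 3 + (13)·λ' = -0.93608; -0.93608 ∉ [-0.5, 0.7) → out
#2 (-4,-15): internal coord -4 + (-15)·λ' = +0.54163; +0.54163 ∈ [-0.5, 0.7) → IN Λ
#3 (-17,-5): internal coord -17 + (-5)·λ' = -15.48612; -15.48612 ∉ [-0.5, 0.7) → out
#4 (23,17): internal coord 23 + (17)·λ' = +17.85281; +17.85281 ∉ [-0.5, 0.7) → out
#5 (7,23): internal coord 7 + (23)·λ' = +0.03616; +0.03616 ∈ [-0.5, 0.7) → IN Λ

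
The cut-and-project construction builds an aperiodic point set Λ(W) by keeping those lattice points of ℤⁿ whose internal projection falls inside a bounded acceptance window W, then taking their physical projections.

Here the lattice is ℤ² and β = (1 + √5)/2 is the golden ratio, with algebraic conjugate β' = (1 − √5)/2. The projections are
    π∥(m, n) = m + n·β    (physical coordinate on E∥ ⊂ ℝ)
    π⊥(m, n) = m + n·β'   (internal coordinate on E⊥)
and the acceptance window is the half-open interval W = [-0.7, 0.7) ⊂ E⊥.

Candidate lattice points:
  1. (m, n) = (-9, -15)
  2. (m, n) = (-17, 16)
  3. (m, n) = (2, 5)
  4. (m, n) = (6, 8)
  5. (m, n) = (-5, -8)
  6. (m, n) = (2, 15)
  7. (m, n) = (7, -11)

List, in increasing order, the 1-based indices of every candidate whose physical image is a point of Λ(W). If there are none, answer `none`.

β' = (1−√5)/2 ≈ -0.61803.
candidate 1: (m,n)=(-9,-15) → π∥ = -9-15·β ≈ -33.27051, π⊥ = -9-15·β' ≈ 0.27051 ∈ [-0.7, 0.7) ⇒ IN Λ
candidate 2: (m,n)=(-17,16) → π∥ = -17+16·β ≈ 8.88854, π⊥ = -17+16·β' ≈ -26.88854 ∉ [-0.7, 0.7) ⇒ out
candidate 3: (m,n)=(2,5) → π∥ = 2+5·β ≈ 10.09017, π⊥ = 2+5·β' ≈ -1.09017 ∉ [-0.7, 0.7) ⇒ out
candidate 4: (m,n)=(6,8) → π∥ = 6+8·β ≈ 18.94427, π⊥ = 6+8·β' ≈ 1.05573 ∉ [-0.7, 0.7) ⇒ out
candidate 5: (m,n)=(-5,-8) → π∥ = -5-8·β ≈ -17.94427, π⊥ = -5-8·β' ≈ -0.05573 ∈ [-0.7, 0.7) ⇒ IN Λ
candidate 6: (m,n)=(2,15) → π∥ = 2+15·β ≈ 26.27051, π⊥ = 2+15·β' ≈ -7.27051 ∉ [-0.7, 0.7) ⇒ out
candidate 7: (m,n)=(7,-11) → π∥ = 7-11·β ≈ -10.79837, π⊥ = 7-11·β' ≈ 13.79837 ∉ [-0.7, 0.7) ⇒ out

1, 5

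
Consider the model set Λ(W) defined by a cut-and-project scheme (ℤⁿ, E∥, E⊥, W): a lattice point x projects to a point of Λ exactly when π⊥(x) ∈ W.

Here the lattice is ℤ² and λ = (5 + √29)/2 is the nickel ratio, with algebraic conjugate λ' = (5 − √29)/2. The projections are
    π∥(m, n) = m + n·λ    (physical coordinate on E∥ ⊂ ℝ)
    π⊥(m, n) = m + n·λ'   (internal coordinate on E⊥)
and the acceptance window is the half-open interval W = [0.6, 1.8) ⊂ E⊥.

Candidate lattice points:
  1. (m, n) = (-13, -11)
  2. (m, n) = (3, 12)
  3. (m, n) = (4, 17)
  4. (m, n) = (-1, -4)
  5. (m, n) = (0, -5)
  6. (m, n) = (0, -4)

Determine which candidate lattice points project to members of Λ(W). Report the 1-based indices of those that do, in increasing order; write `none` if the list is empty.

2, 3, 5, 6

Compute λ' = (5−√29)/2 = -0.1926, so π⊥(m,n) = m -0.1926·n.
#1 (-13,-11): internal coord -13 + (-11)·λ' = -10.8816; -10.8816 ∉ [0.6, 1.8) → out
#2 (3,12): internal coord 3 + (12)·λ' = +0.6890; +0.6890 ∈ [0.6, 1.8) → IN Λ
#3 (4,17): internal coord 4 + (17)·λ' = +0.7261; +0.7261 ∈ [0.6, 1.8) → IN Λ
#4 (-1,-4): internal coord -1 + (-4)·λ' = -0.2297; -0.2297 ∉ [0.6, 1.8) → out
#5 (0,-5): internal coord 0 + (-5)·λ' = +0.9629; +0.9629 ∈ [0.6, 1.8) → IN Λ
#6 (0,-4): internal coord 0 + (-4)·λ' = +0.7703; +0.7703 ∈ [0.6, 1.8) → IN Λ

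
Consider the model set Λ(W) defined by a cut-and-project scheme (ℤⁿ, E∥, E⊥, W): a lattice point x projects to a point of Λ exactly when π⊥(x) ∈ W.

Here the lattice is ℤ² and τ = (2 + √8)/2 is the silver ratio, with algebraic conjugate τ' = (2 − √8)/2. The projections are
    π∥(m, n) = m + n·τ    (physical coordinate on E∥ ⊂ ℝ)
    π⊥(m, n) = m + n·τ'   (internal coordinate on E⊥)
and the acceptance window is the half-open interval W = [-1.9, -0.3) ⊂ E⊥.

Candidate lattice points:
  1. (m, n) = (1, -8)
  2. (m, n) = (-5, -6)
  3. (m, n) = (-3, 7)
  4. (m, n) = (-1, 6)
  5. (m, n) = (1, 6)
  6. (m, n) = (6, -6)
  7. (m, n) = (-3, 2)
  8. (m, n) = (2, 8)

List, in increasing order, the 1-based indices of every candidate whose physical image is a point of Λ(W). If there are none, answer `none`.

5, 8

Numerically τ ≈ 2.4142 and τ' = −1/τ ≈ -0.4142.
[1] lift (1,-8): star map gives 4.3137; window check -1.9 ≤ 4.3137 < -0.3 is false → out
[2] lift (-5,-6): star map gives -2.5147; window check -1.9 ≤ -2.5147 < -0.3 is false → out
[3] lift (-3,7): star map gives -5.8995; window check -1.9 ≤ -5.8995 < -0.3 is false → out
[4] lift (-1,6): star map gives -3.4853; window check -1.9 ≤ -3.4853 < -0.3 is false → out
[5] lift (1,6): star map gives -1.4853; window check -1.9 ≤ -1.4853 < -0.3 is true → IN Λ
[6] lift (6,-6): star map gives 8.4853; window check -1.9 ≤ 8.4853 < -0.3 is false → out
[7] lift (-3,2): star map gives -3.8284; window check -1.9 ≤ -3.8284 < -0.3 is false → out
[8] lift (2,8): star map gives -1.3137; window check -1.9 ≤ -1.3137 < -0.3 is true → IN Λ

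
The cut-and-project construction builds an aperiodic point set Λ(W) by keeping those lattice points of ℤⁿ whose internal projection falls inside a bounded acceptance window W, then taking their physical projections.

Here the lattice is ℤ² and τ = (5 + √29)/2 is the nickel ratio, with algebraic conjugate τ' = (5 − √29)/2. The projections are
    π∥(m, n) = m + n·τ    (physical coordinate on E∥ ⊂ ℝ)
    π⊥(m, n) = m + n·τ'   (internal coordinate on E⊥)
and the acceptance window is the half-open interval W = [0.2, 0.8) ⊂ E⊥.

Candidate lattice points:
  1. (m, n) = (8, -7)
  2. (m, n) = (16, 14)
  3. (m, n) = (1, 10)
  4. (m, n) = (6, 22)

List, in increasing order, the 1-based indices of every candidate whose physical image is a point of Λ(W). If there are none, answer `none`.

Numerically τ ≈ 5.192582 and τ' = −1/τ ≈ -0.192582.
#1 (8,-7): internal coord 8 + (-7)·τ' = +9.348077; +9.348077 ∉ [0.2, 0.8) → out
#2 (16,14): internal coord 16 + (14)·τ' = +13.303846; +13.303846 ∉ [0.2, 0.8) → out
#3 (1,10): internal coord 1 + (10)·τ' = -0.925824; -0.925824 ∉ [0.2, 0.8) → out
#4 (6,22): internal coord 6 + (22)·τ' = +1.763187; +1.763187 ∉ [0.2, 0.8) → out

none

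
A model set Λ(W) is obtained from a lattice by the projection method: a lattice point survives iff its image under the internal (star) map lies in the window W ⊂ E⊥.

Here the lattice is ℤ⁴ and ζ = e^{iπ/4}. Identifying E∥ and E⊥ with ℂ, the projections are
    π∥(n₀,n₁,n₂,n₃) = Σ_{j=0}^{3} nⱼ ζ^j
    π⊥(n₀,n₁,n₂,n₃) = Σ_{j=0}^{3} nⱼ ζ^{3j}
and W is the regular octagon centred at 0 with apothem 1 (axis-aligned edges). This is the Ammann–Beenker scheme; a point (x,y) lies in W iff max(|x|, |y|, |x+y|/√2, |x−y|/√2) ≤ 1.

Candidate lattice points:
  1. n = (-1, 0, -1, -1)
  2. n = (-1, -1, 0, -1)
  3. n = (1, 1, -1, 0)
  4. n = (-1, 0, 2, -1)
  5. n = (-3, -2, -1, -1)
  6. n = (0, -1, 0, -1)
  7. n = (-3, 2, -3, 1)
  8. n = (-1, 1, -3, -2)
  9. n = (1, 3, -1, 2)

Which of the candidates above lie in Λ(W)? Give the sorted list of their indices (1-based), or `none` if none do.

none

Internal map: ζ^{3j} for j=0..3 gives (1,0), (−√2/2,√2/2), (0,−1), (√2/2,√2/2).
candidate 1: n = (-1, 0, -1, -1) → π⊥ ≈ (-1.7071, +0.2929); max(|x|,|y|,|x±y|/√2) = 1.7071 > 1 ⇒ ∉ W
candidate 2: n = (-1, -1, 0, -1) → π⊥ ≈ (-1.0000, -1.4142); max(|x|,|y|,|x±y|/√2) = 1.7071 > 1 ⇒ ∉ W
candidate 3: n = (1, 1, -1, 0) → π⊥ ≈ (+0.2929, +1.7071); max(|x|,|y|,|x±y|/√2) = 1.7071 > 1 ⇒ ∉ W
candidate 4: n = (-1, 0, 2, -1) → π⊥ ≈ (-1.7071, -2.7071); max(|x|,|y|,|x±y|/√2) = 3.1213 > 1 ⇒ ∉ W
candidate 5: n = (-3, -2, -1, -1) → π⊥ ≈ (-2.2929, -1.1213); max(|x|,|y|,|x±y|/√2) = 2.4142 > 1 ⇒ ∉ W
candidate 6: n = (0, -1, 0, -1) → π⊥ ≈ (+0.0000, -1.4142); max(|x|,|y|,|x±y|/√2) = 1.4142 > 1 ⇒ ∉ W
candidate 7: n = (-3, 2, -3, 1) → π⊥ ≈ (-3.7071, +5.1213); max(|x|,|y|,|x±y|/√2) = 6.2426 > 1 ⇒ ∉ W
candidate 8: n = (-1, 1, -3, -2) → π⊥ ≈ (-3.1213, +2.2929); max(|x|,|y|,|x±y|/√2) = 3.8284 > 1 ⇒ ∉ W
candidate 9: n = (1, 3, -1, 2) → π⊥ ≈ (+0.2929, +4.5355); max(|x|,|y|,|x±y|/√2) = 4.5355 > 1 ⇒ ∉ W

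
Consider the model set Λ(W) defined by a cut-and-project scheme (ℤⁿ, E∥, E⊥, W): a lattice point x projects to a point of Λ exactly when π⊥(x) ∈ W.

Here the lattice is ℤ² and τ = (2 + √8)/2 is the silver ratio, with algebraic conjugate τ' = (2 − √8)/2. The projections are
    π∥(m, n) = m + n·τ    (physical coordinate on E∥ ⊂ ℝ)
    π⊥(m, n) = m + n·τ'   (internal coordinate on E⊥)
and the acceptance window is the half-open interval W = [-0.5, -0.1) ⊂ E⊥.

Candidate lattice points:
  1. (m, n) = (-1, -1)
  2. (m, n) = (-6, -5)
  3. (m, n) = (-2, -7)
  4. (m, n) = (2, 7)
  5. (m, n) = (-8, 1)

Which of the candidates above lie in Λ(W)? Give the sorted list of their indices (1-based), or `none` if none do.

none

Numerically τ ≈ 2.41421 and τ' = −1/τ ≈ -0.41421.
[1] lift (-1,-1): star map gives -0.58579; window check -0.5 ≤ -0.58579 < -0.1 is false → out
[2] lift (-6,-5): star map gives -3.92893; window check -0.5 ≤ -3.92893 < -0.1 is false → out
[3] lift (-2,-7): star map gives 0.89949; window check -0.5 ≤ 0.89949 < -0.1 is false → out
[4] lift (2,7): star map gives -0.89949; window check -0.5 ≤ -0.89949 < -0.1 is false → out
[5] lift (-8,1): star map gives -8.41421; window check -0.5 ≤ -8.41421 < -0.1 is false → out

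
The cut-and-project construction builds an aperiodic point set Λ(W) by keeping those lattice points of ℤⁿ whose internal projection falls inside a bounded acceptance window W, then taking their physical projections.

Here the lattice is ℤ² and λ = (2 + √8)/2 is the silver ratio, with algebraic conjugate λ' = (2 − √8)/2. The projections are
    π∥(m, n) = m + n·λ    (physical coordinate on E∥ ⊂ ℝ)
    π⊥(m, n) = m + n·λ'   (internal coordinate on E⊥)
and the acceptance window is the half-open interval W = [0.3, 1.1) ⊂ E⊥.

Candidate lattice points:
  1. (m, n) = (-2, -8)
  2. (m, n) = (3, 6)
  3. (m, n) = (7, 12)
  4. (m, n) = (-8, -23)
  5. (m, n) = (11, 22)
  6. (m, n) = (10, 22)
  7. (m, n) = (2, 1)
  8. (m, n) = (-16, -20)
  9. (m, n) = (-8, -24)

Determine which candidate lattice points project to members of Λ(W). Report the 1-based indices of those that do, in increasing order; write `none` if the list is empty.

2, 6

Compute λ' = (2−√8)/2 = -0.4142, so π⊥(m,n) = m -0.4142·n.
[1] lift (-2,-8): star map gives 1.3137; window check 0.3 ≤ 1.3137 < 1.1 is false → out
[2] lift (3,6): star map gives 0.5147; window check 0.3 ≤ 0.5147 < 1.1 is true → IN Λ
[3] lift (7,12): star map gives 2.0294; window check 0.3 ≤ 2.0294 < 1.1 is false → out
[4] lift (-8,-23): star map gives 1.5269; window check 0.3 ≤ 1.5269 < 1.1 is false → out
[5] lift (11,22): star map gives 1.8873; window check 0.3 ≤ 1.8873 < 1.1 is false → out
[6] lift (10,22): star map gives 0.8873; window check 0.3 ≤ 0.8873 < 1.1 is true → IN Λ
[7] lift (2,1): star map gives 1.5858; window check 0.3 ≤ 1.5858 < 1.1 is false → out
[8] lift (-16,-20): star map gives -7.7157; window check 0.3 ≤ -7.7157 < 1.1 is false → out
[9] lift (-8,-24): star map gives 1.9411; window check 0.3 ≤ 1.9411 < 1.1 is false → out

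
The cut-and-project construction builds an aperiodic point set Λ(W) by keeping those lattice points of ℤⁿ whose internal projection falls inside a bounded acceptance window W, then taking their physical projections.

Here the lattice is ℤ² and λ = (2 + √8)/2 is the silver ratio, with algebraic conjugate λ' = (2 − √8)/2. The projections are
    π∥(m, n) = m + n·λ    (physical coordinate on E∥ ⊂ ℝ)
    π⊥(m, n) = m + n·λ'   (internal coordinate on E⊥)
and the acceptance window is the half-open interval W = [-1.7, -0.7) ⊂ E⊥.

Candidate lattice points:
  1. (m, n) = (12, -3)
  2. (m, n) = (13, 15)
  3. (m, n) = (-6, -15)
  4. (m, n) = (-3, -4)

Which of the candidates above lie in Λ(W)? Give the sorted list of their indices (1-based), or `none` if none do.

4

λ' = (2−√8)/2 ≈ -0.41421.
[1] lift (12,-3): star map gives 13.24264; window check -1.7 ≤ 13.24264 < -0.7 is false → out
[2] lift (13,15): star map gives 6.78680; window check -1.7 ≤ 6.78680 < -0.7 is false → out
[3] lift (-6,-15): star map gives 0.21320; window check -1.7 ≤ 0.21320 < -0.7 is false → out
[4] lift (-3,-4): star map gives -1.34315; window check -1.7 ≤ -1.34315 < -0.7 is true → IN Λ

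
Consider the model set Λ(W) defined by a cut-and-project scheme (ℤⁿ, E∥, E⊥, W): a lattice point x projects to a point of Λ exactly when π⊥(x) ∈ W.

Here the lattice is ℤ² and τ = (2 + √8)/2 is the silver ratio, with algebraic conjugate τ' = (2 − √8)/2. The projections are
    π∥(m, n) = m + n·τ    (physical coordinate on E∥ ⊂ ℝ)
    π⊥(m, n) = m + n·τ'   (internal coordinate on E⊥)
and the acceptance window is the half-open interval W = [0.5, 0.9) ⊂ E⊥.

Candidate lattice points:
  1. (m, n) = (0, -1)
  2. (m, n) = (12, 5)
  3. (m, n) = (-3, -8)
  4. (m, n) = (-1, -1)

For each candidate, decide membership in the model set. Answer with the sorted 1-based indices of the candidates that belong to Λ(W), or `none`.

Numerically τ ≈ 2.414214 and τ' = −1/τ ≈ -0.414214.
candidate 1: (m,n)=(0,-1) → π∥ = 0-1·τ ≈ -2.414214, π⊥ = 0-1·τ' ≈ 0.414214 ∉ [0.5, 0.9) ⇒ out
candidate 2: (m,n)=(12,5) → π∥ = 12+5·τ ≈ 24.071068, π⊥ = 12+5·τ' ≈ 9.928932 ∉ [0.5, 0.9) ⇒ out
candidate 3: (m,n)=(-3,-8) → π∥ = -3-8·τ ≈ -22.313708, π⊥ = -3-8·τ' ≈ 0.313708 ∉ [0.5, 0.9) ⇒ out
candidate 4: (m,n)=(-1,-1) → π∥ = -1-1·τ ≈ -3.414214, π⊥ = -1-1·τ' ≈ -0.585786 ∉ [0.5, 0.9) ⇒ out

none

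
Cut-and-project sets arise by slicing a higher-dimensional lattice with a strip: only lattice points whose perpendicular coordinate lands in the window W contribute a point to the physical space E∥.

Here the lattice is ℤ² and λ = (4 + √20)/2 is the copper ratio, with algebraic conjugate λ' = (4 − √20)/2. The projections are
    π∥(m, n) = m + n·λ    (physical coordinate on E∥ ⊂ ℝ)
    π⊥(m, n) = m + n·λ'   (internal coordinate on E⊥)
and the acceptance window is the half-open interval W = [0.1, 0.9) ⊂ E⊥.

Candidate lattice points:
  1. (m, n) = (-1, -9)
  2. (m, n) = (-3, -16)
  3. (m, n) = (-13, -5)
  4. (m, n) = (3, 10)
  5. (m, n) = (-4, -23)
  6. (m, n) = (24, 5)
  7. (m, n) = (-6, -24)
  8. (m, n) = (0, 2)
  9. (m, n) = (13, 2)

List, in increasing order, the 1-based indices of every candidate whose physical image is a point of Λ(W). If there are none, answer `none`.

Numerically λ ≈ 4.2361 and λ' = −1/λ ≈ -0.2361.
candidate 1: (m,n)=(-1,-9) → π∥ = -1-9·λ ≈ -39.1246, π⊥ = -1-9·λ' ≈ 1.1246 ∉ [0.1, 0.9) ⇒ out
candidate 2: (m,n)=(-3,-16) → π∥ = -3-16·λ ≈ -70.7771, π⊥ = -3-16·λ' ≈ 0.7771 ∈ [0.1, 0.9) ⇒ IN Λ
candidate 3: (m,n)=(-13,-5) → π∥ = -13-5·λ ≈ -34.1803, π⊥ = -13-5·λ' ≈ -11.8197 ∉ [0.1, 0.9) ⇒ out
candidate 4: (m,n)=(3,10) → π∥ = 3+10·λ ≈ 45.3607, π⊥ = 3+10·λ' ≈ 0.6393 ∈ [0.1, 0.9) ⇒ IN Λ
candidate 5: (m,n)=(-4,-23) → π∥ = -4-23·λ ≈ -101.4296, π⊥ = -4-23·λ' ≈ 1.4296 ∉ [0.1, 0.9) ⇒ out
candidate 6: (m,n)=(24,5) → π∥ = 24+5·λ ≈ 45.1803, π⊥ = 24+5·λ' ≈ 22.8197 ∉ [0.1, 0.9) ⇒ out
candidate 7: (m,n)=(-6,-24) → π∥ = -6-24·λ ≈ -107.6656, π⊥ = -6-24·λ' ≈ -0.3344 ∉ [0.1, 0.9) ⇒ out
candidate 8: (m,n)=(0,2) → π∥ = 0+2·λ ≈ 8.4721, π⊥ = 0+2·λ' ≈ -0.4721 ∉ [0.1, 0.9) ⇒ out
candidate 9: (m,n)=(13,2) → π∥ = 13+2·λ ≈ 21.4721, π⊥ = 13+2·λ' ≈ 12.5279 ∉ [0.1, 0.9) ⇒ out

2, 4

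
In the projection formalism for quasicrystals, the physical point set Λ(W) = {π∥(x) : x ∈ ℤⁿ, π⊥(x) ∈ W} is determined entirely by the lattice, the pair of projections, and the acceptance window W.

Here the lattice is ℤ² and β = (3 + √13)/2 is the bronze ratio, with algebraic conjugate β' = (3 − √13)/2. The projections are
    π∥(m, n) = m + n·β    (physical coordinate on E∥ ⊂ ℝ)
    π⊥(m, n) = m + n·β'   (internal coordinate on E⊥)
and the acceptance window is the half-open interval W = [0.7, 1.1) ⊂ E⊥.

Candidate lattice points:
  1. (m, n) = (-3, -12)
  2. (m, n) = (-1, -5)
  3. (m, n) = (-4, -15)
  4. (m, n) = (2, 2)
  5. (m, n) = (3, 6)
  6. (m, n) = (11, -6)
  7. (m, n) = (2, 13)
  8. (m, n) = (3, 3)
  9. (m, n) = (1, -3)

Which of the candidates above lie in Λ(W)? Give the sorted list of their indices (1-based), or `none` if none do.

none

β' = (3−√13)/2 ≈ -0.30278.
[1] lift (-3,-12): star map gives 0.63331; window check 0.7 ≤ 0.63331 < 1.1 is false → out
[2] lift (-1,-5): star map gives 0.51388; window check 0.7 ≤ 0.51388 < 1.1 is false → out
[3] lift (-4,-15): star map gives 0.54163; window check 0.7 ≤ 0.54163 < 1.1 is false → out
[4] lift (2,2): star map gives 1.39445; window check 0.7 ≤ 1.39445 < 1.1 is false → out
[5] lift (3,6): star map gives 1.18335; window check 0.7 ≤ 1.18335 < 1.1 is false → out
[6] lift (11,-6): star map gives 12.81665; window check 0.7 ≤ 12.81665 < 1.1 is false → out
[7] lift (2,13): star map gives -1.93608; window check 0.7 ≤ -1.93608 < 1.1 is false → out
[8] lift (3,3): star map gives 2.09167; window check 0.7 ≤ 2.09167 < 1.1 is false → out
[9] lift (1,-3): star map gives 1.90833; window check 0.7 ≤ 1.90833 < 1.1 is false → out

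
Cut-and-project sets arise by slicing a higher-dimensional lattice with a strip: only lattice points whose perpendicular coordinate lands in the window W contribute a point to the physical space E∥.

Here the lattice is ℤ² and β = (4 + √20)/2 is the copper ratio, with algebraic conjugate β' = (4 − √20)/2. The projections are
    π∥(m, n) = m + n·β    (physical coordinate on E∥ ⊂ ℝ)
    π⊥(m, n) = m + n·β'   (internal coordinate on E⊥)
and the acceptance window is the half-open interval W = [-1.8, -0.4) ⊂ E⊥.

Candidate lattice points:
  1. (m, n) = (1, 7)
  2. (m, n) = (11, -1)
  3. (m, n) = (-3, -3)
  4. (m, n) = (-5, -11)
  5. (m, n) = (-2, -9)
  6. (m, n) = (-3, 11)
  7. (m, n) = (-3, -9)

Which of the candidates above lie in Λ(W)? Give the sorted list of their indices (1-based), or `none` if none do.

1, 7

β' = (4−√20)/2 ≈ -0.2361.
candidate 1: (m,n)=(1,7) → π∥ = 1+7·β ≈ 30.6525, π⊥ = 1+7·β' ≈ -0.6525 ∈ [-1.8, -0.4) ⇒ IN Λ
candidate 2: (m,n)=(11,-1) → π∥ = 11-1·β ≈ 6.7639, π⊥ = 11-1·β' ≈ 11.2361 ∉ [-1.8, -0.4) ⇒ out
candidate 3: (m,n)=(-3,-3) → π∥ = -3-3·β ≈ -15.7082, π⊥ = -3-3·β' ≈ -2.2918 ∉ [-1.8, -0.4) ⇒ out
candidate 4: (m,n)=(-5,-11) → π∥ = -5-11·β ≈ -51.5967, π⊥ = -5-11·β' ≈ -2.4033 ∉ [-1.8, -0.4) ⇒ out
candidate 5: (m,n)=(-2,-9) → π∥ = -2-9·β ≈ -40.1246, π⊥ = -2-9·β' ≈ 0.1246 ∉ [-1.8, -0.4) ⇒ out
candidate 6: (m,n)=(-3,11) → π∥ = -3+11·β ≈ 43.5967, π⊥ = -3+11·β' ≈ -5.5967 ∉ [-1.8, -0.4) ⇒ out
candidate 7: (m,n)=(-3,-9) → π∥ = -3-9·β ≈ -41.1246, π⊥ = -3-9·β' ≈ -0.8754 ∈ [-1.8, -0.4) ⇒ IN Λ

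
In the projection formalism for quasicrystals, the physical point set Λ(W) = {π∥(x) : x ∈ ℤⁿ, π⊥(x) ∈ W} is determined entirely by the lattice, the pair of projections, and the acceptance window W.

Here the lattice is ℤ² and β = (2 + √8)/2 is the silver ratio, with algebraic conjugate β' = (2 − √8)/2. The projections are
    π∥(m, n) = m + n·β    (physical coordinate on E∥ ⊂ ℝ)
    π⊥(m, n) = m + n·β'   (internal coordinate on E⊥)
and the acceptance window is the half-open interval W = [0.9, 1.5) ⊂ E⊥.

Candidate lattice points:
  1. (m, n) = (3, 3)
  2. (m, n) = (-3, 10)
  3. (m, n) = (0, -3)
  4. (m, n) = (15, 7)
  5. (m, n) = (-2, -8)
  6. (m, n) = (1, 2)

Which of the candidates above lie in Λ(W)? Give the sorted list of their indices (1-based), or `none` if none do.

Compute β' = (2−√8)/2 = -0.414214, so π⊥(m,n) = m -0.414214·n.
candidate 1: (m,n)=(3,3) → π∥ = 3+3·β ≈ 10.242641, π⊥ = 3+3·β' ≈ 1.757359 ∉ [0.9, 1.5) ⇒ out
candidate 2: (m,n)=(-3,10) → π∥ = -3+10·β ≈ 21.142136, π⊥ = -3+10·β' ≈ -7.142136 ∉ [0.9, 1.5) ⇒ out
candidate 3: (m,n)=(0,-3) → π∥ = 0-3·β ≈ -7.242641, π⊥ = 0-3·β' ≈ 1.242641 ∈ [0.9, 1.5) ⇒ IN Λ
candidate 4: (m,n)=(15,7) → π∥ = 15+7·β ≈ 31.899495, π⊥ = 15+7·β' ≈ 12.100505 ∉ [0.9, 1.5) ⇒ out
candidate 5: (m,n)=(-2,-8) → π∥ = -2-8·β ≈ -21.313708, π⊥ = -2-8·β' ≈ 1.313708 ∈ [0.9, 1.5) ⇒ IN Λ
candidate 6: (m,n)=(1,2) → π∥ = 1+2·β ≈ 5.828427, π⊥ = 1+2·β' ≈ 0.171573 ∉ [0.9, 1.5) ⇒ out

3, 5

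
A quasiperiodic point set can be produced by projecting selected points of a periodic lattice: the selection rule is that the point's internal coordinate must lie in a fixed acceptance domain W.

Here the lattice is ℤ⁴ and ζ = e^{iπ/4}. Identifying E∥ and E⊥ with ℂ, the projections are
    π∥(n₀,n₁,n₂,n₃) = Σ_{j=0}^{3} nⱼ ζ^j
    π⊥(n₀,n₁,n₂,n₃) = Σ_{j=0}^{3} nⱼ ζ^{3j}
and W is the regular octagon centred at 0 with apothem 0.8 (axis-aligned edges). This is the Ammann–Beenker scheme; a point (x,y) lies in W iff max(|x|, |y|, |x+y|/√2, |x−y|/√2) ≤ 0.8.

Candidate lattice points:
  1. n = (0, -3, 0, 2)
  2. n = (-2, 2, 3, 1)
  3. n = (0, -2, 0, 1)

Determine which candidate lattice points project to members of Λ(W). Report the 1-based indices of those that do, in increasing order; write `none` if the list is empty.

π⊥(n) = n₀ + n₁ζ³ + n₂ζ⁶ + n₃ζ⁹ where ζ = e^{iπ/4}.
candidate 1: n = (0, -3, 0, 2) → π⊥ ≈ (+3.5355, -0.7071); max(|x|,|y|,|x±y|/√2) = 3.5355 > 0.8 ⇒ ∉ W
candidate 2: n = (-2, 2, 3, 1) → π⊥ ≈ (-2.7071, -0.8787); max(|x|,|y|,|x±y|/√2) = 2.7071 > 0.8 ⇒ ∉ W
candidate 3: n = (0, -2, 0, 1) → π⊥ ≈ (+2.1213, -0.7071); max(|x|,|y|,|x±y|/√2) = 2.1213 > 0.8 ⇒ ∉ W

none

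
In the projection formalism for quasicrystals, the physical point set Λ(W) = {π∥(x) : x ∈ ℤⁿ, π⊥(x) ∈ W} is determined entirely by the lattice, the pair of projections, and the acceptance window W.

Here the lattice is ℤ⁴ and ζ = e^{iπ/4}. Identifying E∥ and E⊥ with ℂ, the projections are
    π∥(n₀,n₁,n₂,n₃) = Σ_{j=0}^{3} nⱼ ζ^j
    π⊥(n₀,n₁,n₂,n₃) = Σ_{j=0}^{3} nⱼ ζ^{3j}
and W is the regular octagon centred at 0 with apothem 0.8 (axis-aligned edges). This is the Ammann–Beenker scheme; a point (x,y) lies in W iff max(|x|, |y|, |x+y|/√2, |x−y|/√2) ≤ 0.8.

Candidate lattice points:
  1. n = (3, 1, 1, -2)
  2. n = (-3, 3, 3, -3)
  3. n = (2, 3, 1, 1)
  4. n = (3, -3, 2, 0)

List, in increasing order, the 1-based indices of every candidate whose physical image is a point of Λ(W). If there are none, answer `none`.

none

π⊥(n) = n₀ + n₁ζ³ + n₂ζ⁶ + n₃ζ⁹ where ζ = e^{iπ/4}.
#1 (3, 1, 1, -2): internal (0.878680, -1.707107); octagon support 1.828427 vs apothem 0.8 → ∉ W
#2 (-3, 3, 3, -3): internal (-7.242641, -3.000000); octagon support 7.242641 vs apothem 0.8 → ∉ W
#3 (2, 3, 1, 1): internal (0.585786, 1.828427); octagon support 1.828427 vs apothem 0.8 → ∉ W
#4 (3, -3, 2, 0): internal (5.121320, -4.121320); octagon support 6.535534 vs apothem 0.8 → ∉ W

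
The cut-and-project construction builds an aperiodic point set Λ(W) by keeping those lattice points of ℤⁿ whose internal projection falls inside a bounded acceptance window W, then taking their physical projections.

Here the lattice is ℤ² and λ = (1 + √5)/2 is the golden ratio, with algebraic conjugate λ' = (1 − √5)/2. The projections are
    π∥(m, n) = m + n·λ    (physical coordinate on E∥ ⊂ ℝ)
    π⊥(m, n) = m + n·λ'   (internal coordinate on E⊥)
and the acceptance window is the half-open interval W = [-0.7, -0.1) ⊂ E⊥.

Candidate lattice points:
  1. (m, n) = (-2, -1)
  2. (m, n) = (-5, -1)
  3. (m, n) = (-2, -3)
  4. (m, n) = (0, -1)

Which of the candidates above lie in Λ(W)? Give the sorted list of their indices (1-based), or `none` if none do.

3

λ' = (1−√5)/2 ≈ -0.6180.
#1 (-2,-1): internal coord -2 + (-1)·λ' = -1.3820; -1.3820 ∉ [-0.7, -0.1) → out
#2 (-5,-1): internal coord -5 + (-1)·λ' = -4.3820; -4.3820 ∉ [-0.7, -0.1) → out
#3 (-2,-3): internal coord -2 + (-3)·λ' = -0.1459; -0.1459 ∈ [-0.7, -0.1) → IN Λ
#4 (0,-1): internal coord 0 + (-1)·λ' = +0.6180; +0.6180 ∉ [-0.7, -0.1) → out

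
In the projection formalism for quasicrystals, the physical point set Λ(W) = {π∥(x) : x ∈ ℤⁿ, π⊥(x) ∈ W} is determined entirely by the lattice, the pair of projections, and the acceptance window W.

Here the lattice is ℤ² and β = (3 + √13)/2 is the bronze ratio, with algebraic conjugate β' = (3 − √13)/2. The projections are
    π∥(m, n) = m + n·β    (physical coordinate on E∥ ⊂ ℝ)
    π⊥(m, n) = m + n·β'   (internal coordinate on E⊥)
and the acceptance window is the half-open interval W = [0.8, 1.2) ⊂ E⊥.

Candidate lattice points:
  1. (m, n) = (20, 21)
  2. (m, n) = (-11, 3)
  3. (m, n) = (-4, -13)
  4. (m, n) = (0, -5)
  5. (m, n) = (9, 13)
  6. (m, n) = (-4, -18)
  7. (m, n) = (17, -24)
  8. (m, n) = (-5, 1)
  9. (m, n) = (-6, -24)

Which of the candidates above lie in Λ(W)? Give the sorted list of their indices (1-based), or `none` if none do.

none

Compute β' = (3−√13)/2 = -0.30278, so π⊥(m,n) = m -0.30278·n.
#1 (20,21): internal coord 20 + (21)·β' = +13.64171; +13.64171 ∉ [0.8, 1.2) → out
#2 (-11,3): internal coord -11 + (3)·β' = -11.90833; -11.90833 ∉ [0.8, 1.2) → out
#3 (-4,-13): internal coord -4 + (-13)·β' = -0.06392; -0.06392 ∉ [0.8, 1.2) → out
#4 (0,-5): internal coord 0 + (-5)·β' = +1.51388; +1.51388 ∉ [0.8, 1.2) → out
#5 (9,13): internal coord 9 + (13)·β' = +5.06392; +5.06392 ∉ [0.8, 1.2) → out
#6 (-4,-18): internal coord -4 + (-18)·β' = +1.44996; +1.44996 ∉ [0.8, 1.2) → out
#7 (17,-24): internal coord 17 + (-24)·β' = +24.26662; +24.26662 ∉ [0.8, 1.2) → out
#8 (-5,1): internal coord -5 + (1)·β' = -5.30278; -5.30278 ∉ [0.8, 1.2) → out
#9 (-6,-24): internal coord -6 + (-24)·β' = +1.26662; +1.26662 ∉ [0.8, 1.2) → out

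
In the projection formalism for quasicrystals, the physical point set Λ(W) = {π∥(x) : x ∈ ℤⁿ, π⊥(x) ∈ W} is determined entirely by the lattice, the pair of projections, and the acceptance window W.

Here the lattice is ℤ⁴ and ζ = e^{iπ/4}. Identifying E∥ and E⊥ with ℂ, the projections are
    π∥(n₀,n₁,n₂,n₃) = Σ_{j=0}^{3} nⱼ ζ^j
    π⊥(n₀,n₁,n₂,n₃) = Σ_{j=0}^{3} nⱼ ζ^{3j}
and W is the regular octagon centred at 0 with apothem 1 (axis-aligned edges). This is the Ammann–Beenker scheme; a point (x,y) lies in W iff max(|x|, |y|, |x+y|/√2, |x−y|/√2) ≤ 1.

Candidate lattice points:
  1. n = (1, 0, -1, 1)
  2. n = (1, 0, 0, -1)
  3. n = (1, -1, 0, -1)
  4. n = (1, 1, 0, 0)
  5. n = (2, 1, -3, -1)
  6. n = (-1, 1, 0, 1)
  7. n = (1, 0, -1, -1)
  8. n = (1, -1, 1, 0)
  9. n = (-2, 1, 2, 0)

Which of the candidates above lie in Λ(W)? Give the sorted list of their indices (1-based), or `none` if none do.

2, 4, 7

Internal map: ζ^{3j} for j=0..3 gives (1,0), (−√2/2,√2/2), (0,−1), (√2/2,√2/2).
#1 (1, 0, -1, 1): internal (1.707107, 1.707107); octagon support 2.414214 vs apothem 1 → ∉ W
#2 (1, 0, 0, -1): internal (0.292893, -0.707107); octagon support 0.707107 vs apothem 1 → ∈ W
#3 (1, -1, 0, -1): internal (1.000000, -1.414214); octagon support 1.707107 vs apothem 1 → ∉ W
#4 (1, 1, 0, 0): internal (0.292893, 0.707107); octagon support 0.707107 vs apothem 1 → ∈ W
#5 (2, 1, -3, -1): internal (0.585786, 3.000000); octagon support 3.000000 vs apothem 1 → ∉ W
#6 (-1, 1, 0, 1): internal (-1.000000, 1.414214); octagon support 1.707107 vs apothem 1 → ∉ W
#7 (1, 0, -1, -1): internal (0.292893, 0.292893); octagon support 0.414214 vs apothem 1 → ∈ W
#8 (1, -1, 1, 0): internal (1.707107, -1.707107); octagon support 2.414214 vs apothem 1 → ∉ W
#9 (-2, 1, 2, 0): internal (-2.707107, -1.292893); octagon support 2.828427 vs apothem 1 → ∉ W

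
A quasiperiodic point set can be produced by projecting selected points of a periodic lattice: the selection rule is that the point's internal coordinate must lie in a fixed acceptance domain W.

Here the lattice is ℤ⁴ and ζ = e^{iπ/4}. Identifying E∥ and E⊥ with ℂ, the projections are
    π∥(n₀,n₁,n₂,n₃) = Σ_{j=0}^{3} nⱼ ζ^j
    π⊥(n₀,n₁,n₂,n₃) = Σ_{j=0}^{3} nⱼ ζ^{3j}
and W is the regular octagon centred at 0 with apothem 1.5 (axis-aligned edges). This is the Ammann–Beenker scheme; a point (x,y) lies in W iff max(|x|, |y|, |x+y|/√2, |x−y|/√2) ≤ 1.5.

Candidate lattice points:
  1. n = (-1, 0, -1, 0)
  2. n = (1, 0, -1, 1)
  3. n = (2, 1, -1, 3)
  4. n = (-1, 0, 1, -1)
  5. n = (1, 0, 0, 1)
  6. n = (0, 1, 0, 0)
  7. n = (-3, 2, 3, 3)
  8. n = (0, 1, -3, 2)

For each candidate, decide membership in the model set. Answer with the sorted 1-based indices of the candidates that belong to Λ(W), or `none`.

1, 6

With ζ = e^{iπ/4} the internal vectors are ζ^0,ζ^3,ζ^6,ζ^9.
candidate 1: n = (-1, 0, -1, 0) → π⊥ ≈ (-1.000000, +1.000000); max(|x|,|y|,|x±y|/√2) = 1.414214 ≤ 1.5 ⇒ ∈ W
candidate 2: n = (1, 0, -1, 1) → π⊥ ≈ (+1.707107, +1.707107); max(|x|,|y|,|x±y|/√2) = 2.414214 > 1.5 ⇒ ∉ W
candidate 3: n = (2, 1, -1, 3) → π⊥ ≈ (+3.414214, +3.828427); max(|x|,|y|,|x±y|/√2) = 5.121320 > 1.5 ⇒ ∉ W
candidate 4: n = (-1, 0, 1, -1) → π⊥ ≈ (-1.707107, -1.707107); max(|x|,|y|,|x±y|/√2) = 2.414214 > 1.5 ⇒ ∉ W
candidate 5: n = (1, 0, 0, 1) → π⊥ ≈ (+1.707107, +0.707107); max(|x|,|y|,|x±y|/√2) = 1.707107 > 1.5 ⇒ ∉ W
candidate 6: n = (0, 1, 0, 0) → π⊥ ≈ (-0.707107, +0.707107); max(|x|,|y|,|x±y|/√2) = 1.000000 ≤ 1.5 ⇒ ∈ W
candidate 7: n = (-3, 2, 3, 3) → π⊥ ≈ (-2.292893, +0.535534); max(|x|,|y|,|x±y|/√2) = 2.292893 > 1.5 ⇒ ∉ W
candidate 8: n = (0, 1, -3, 2) → π⊥ ≈ (+0.707107, +5.121320); max(|x|,|y|,|x±y|/√2) = 5.121320 > 1.5 ⇒ ∉ W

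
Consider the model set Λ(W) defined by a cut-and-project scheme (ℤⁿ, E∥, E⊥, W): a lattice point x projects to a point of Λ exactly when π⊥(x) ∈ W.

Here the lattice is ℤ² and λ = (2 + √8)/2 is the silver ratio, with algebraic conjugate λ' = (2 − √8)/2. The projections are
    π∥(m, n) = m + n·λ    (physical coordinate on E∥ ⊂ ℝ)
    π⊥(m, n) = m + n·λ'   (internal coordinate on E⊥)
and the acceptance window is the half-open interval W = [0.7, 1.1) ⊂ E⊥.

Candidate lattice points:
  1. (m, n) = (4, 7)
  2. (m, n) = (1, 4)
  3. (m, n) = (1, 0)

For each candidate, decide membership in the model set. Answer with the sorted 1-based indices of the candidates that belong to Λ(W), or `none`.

Numerically λ ≈ 2.41421 and λ' = −1/λ ≈ -0.41421.
candidate 1: (m,n)=(4,7) → π∥ = 4+7·λ ≈ 20.89949, π⊥ = 4+7·λ' ≈ 1.10051 ∉ [0.7, 1.1) ⇒ out
candidate 2: (m,n)=(1,4) → π∥ = 1+4·λ ≈ 10.65685, π⊥ = 1+4·λ' ≈ -0.65685 ∉ [0.7, 1.1) ⇒ out
candidate 3: (m,n)=(1,0) → π∥ = 1+0·λ ≈ 1.00000, π⊥ = 1+0·λ' ≈ 1.00000 ∈ [0.7, 1.1) ⇒ IN Λ

3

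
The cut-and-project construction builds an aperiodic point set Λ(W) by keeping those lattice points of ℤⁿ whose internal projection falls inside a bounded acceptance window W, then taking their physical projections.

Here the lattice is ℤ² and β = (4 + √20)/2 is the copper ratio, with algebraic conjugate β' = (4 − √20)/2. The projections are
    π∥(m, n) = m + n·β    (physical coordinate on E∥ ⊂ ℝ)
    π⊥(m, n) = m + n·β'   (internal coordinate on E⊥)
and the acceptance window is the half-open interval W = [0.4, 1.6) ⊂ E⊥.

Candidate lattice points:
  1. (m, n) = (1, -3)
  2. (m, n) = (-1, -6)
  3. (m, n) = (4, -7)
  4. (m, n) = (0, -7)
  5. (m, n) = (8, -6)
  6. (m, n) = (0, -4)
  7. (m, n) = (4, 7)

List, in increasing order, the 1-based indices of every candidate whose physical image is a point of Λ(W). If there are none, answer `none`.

β' = (4−√20)/2 ≈ -0.23607.
[1] lift (1,-3): star map gives 1.70820; window check 0.4 ≤ 1.70820 < 1.6 is false → out
[2] lift (-1,-6): star map gives 0.41641; window check 0.4 ≤ 0.41641 < 1.6 is true → IN Λ
[3] lift (4,-7): star map gives 5.65248; window check 0.4 ≤ 5.65248 < 1.6 is false → out
[4] lift (0,-7): star map gives 1.65248; window check 0.4 ≤ 1.65248 < 1.6 is false → out
[5] lift (8,-6): star map gives 9.41641; window check 0.4 ≤ 9.41641 < 1.6 is false → out
[6] lift (0,-4): star map gives 0.94427; window check 0.4 ≤ 0.94427 < 1.6 is true → IN Λ
[7] lift (4,7): star map gives 2.34752; window check 0.4 ≤ 2.34752 < 1.6 is false → out

2, 6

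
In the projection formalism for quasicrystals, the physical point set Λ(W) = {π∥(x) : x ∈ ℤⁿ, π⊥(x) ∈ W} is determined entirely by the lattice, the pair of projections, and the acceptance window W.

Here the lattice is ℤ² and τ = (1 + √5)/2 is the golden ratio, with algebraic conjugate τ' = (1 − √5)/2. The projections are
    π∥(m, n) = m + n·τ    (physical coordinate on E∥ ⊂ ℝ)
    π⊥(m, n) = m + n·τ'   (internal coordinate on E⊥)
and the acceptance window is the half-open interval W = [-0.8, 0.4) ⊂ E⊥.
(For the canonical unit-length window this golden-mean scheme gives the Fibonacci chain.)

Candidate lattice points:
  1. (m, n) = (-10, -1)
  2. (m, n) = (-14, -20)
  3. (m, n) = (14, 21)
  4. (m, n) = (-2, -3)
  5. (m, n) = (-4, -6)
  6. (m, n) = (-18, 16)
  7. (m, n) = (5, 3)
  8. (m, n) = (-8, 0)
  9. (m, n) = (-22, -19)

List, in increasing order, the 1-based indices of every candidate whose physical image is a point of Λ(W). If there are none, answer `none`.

τ' = (1−√5)/2 ≈ -0.6180.
candidate 1: (m,n)=(-10,-1) → π∥ = -10-1·τ ≈ -11.6180, π⊥ = -10-1·τ' ≈ -9.3820 ∉ [-0.8, 0.4) ⇒ out
candidate 2: (m,n)=(-14,-20) → π∥ = -14-20·τ ≈ -46.3607, π⊥ = -14-20·τ' ≈ -1.6393 ∉ [-0.8, 0.4) ⇒ out
candidate 3: (m,n)=(14,21) → π∥ = 14+21·τ ≈ 47.9787, π⊥ = 14+21·τ' ≈ 1.0213 ∉ [-0.8, 0.4) ⇒ out
candidate 4: (m,n)=(-2,-3) → π∥ = -2-3·τ ≈ -6.8541, π⊥ = -2-3·τ' ≈ -0.1459 ∈ [-0.8, 0.4) ⇒ IN Λ
candidate 5: (m,n)=(-4,-6) → π∥ = -4-6·τ ≈ -13.7082, π⊥ = -4-6·τ' ≈ -0.2918 ∈ [-0.8, 0.4) ⇒ IN Λ
candidate 6: (m,n)=(-18,16) → π∥ = -18+16·τ ≈ 7.8885, π⊥ = -18+16·τ' ≈ -27.8885 ∉ [-0.8, 0.4) ⇒ out
candidate 7: (m,n)=(5,3) → π∥ = 5+3·τ ≈ 9.8541, π⊥ = 5+3·τ' ≈ 3.1459 ∉ [-0.8, 0.4) ⇒ out
candidate 8: (m,n)=(-8,0) → π∥ = -8+0·τ ≈ -8.0000, π⊥ = -8+0·τ' ≈ -8.0000 ∉ [-0.8, 0.4) ⇒ out
candidate 9: (m,n)=(-22,-19) → π∥ = -22-19·τ ≈ -52.7426, π⊥ = -22-19·τ' ≈ -10.2574 ∉ [-0.8, 0.4) ⇒ out

4, 5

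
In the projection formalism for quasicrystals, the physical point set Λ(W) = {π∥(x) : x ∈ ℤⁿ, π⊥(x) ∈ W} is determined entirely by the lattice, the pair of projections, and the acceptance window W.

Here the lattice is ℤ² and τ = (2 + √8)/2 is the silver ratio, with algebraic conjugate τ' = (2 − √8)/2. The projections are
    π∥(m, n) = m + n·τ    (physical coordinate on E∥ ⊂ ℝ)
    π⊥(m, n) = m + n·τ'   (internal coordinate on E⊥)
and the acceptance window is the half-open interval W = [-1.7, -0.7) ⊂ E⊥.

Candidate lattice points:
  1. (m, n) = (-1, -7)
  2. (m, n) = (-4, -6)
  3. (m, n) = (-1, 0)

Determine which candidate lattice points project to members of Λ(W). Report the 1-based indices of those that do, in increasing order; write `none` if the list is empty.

Compute τ' = (2−√8)/2 = -0.41421, so π⊥(m,n) = m -0.41421·n.
candidate 1: (m,n)=(-1,-7) → π∥ = -1-7·τ ≈ -17.89949, π⊥ = -1-7·τ' ≈ 1.89949 ∉ [-1.7, -0.7) ⇒ out
candidate 2: (m,n)=(-4,-6) → π∥ = -4-6·τ ≈ -18.48528, π⊥ = -4-6·τ' ≈ -1.51472 ∈ [-1.7, -0.7) ⇒ IN Λ
candidate 3: (m,n)=(-1,0) → π∥ = -1+0·τ ≈ -1.00000, π⊥ = -1+0·τ' ≈ -1.00000 ∈ [-1.7, -0.7) ⇒ IN Λ

2, 3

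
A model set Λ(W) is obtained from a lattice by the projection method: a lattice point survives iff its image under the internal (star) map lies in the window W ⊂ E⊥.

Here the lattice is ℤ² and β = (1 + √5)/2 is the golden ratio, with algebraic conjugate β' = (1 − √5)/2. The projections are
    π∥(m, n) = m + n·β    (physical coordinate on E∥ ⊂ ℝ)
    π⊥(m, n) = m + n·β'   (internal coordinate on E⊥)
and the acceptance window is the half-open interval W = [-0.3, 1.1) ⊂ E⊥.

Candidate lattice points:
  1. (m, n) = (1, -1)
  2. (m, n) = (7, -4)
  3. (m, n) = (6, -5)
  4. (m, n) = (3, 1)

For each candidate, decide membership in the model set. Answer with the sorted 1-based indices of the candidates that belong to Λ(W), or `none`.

Numerically β ≈ 1.618034 and β' = −1/β ≈ -0.618034.
[1] lift (1,-1): star map gives 1.618034; window check -0.3 ≤ 1.618034 < 1.1 is false → out
[2] lift (7,-4): star map gives 9.472136; window check -0.3 ≤ 9.472136 < 1.1 is false → out
[3] lift (6,-5): star map gives 9.090170; window check -0.3 ≤ 9.090170 < 1.1 is false → out
[4] lift (3,1): star map gives 2.381966; window check -0.3 ≤ 2.381966 < 1.1 is false → out

none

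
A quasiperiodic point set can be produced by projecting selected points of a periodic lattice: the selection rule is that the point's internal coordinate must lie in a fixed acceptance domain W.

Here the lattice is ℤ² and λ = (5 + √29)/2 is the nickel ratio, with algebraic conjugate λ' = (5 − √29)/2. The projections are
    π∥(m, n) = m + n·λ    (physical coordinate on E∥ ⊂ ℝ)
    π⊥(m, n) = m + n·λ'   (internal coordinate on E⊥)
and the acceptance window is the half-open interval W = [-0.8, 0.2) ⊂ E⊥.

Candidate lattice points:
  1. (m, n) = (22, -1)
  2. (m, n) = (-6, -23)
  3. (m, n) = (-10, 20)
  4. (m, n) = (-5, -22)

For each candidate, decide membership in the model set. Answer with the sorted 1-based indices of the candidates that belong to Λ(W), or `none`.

4

Numerically λ ≈ 5.1926 and λ' = −1/λ ≈ -0.1926.
#1 (22,-1): internal coord 22 + (-1)·λ' = +22.1926; +22.1926 ∉ [-0.8, 0.2) → out
#2 (-6,-23): internal coord -6 + (-23)·λ' = -1.5706; -1.5706 ∉ [-0.8, 0.2) → out
#3 (-10,20): internal coord -10 + (20)·λ' = -13.8516; -13.8516 ∉ [-0.8, 0.2) → out
#4 (-5,-22): internal coord -5 + (-22)·λ' = -0.7632; -0.7632 ∈ [-0.8, 0.2) → IN Λ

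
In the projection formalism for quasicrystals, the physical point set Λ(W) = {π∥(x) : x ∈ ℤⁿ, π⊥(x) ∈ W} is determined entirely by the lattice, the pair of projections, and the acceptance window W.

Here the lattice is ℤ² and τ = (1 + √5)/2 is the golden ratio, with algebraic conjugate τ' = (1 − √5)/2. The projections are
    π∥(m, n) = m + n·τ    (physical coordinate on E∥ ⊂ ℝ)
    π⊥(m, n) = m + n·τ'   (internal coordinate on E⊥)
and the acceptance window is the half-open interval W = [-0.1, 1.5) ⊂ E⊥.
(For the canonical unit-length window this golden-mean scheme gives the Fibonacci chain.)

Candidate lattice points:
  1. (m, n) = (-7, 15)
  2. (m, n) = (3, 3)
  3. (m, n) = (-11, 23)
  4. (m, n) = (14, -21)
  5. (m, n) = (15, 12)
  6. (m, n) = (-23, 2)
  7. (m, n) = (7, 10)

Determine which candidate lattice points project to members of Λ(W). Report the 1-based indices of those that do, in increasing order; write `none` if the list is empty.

τ' = (1−√5)/2 ≈ -0.61803.
candidate 1: (m,n)=(-7,15) → π∥ = -7+15·τ ≈ 17.27051, π⊥ = -7+15·τ' ≈ -16.27051 ∉ [-0.1, 1.5) ⇒ out
candidate 2: (m,n)=(3,3) → π∥ = 3+3·τ ≈ 7.85410, π⊥ = 3+3·τ' ≈ 1.14590 ∈ [-0.1, 1.5) ⇒ IN Λ
candidate 3: (m,n)=(-11,23) → π∥ = -11+23·τ ≈ 26.21478, π⊥ = -11+23·τ' ≈ -25.21478 ∉ [-0.1, 1.5) ⇒ out
candidate 4: (m,n)=(14,-21) → π∥ = 14-21·τ ≈ -19.97871, π⊥ = 14-21·τ' ≈ 26.97871 ∉ [-0.1, 1.5) ⇒ out
candidate 5: (m,n)=(15,12) → π∥ = 15+12·τ ≈ 34.41641, π⊥ = 15+12·τ' ≈ 7.58359 ∉ [-0.1, 1.5) ⇒ out
candidate 6: (m,n)=(-23,2) → π∥ = -23+2·τ ≈ -19.76393, π⊥ = -23+2·τ' ≈ -24.23607 ∉ [-0.1, 1.5) ⇒ out
candidate 7: (m,n)=(7,10) → π∥ = 7+10·τ ≈ 23.18034, π⊥ = 7+10·τ' ≈ 0.81966 ∈ [-0.1, 1.5) ⇒ IN Λ

2, 7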